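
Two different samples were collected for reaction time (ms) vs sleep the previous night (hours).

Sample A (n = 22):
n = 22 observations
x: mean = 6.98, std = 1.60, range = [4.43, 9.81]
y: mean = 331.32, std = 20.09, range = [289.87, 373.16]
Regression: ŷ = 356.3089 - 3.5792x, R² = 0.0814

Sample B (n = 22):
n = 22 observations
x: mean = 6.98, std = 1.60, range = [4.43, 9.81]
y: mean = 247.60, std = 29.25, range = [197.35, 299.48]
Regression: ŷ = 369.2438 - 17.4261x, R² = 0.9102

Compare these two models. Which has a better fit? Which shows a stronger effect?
Model B has the better fit (R² = 0.9102 vs 0.0814). Model B shows the stronger effect (|β₁| = 17.4261 vs 3.5792).

Model Comparison:

Which explains more variance? (R²)
- Model A: R² = 0.0814 → 8.14% of variance in reaction time explained
- Model B: R² = 0.9102 → 91.02% of variance in reaction time explained
- 0.9102 > 0.0814 → Model B has the better fit

Which has the larger per-hour effect? (|β₁|)
- Model A: β₁ = -3.5792 → predicted reaction time falls 3.5792 ms per additional hour of sleep
- Model B: β₁ = -17.4261 → predicted reaction time falls 17.4261 ms per additional hour of sleep
- |-3.5792| < |-17.4261| → Model B shows the stronger marginal effect

Notes:
- R² measures how tightly points cluster around the line; β₁ measures how steep the line is — they answer different questions.
- The two samples could reflect different populations, time periods, or measurement quality.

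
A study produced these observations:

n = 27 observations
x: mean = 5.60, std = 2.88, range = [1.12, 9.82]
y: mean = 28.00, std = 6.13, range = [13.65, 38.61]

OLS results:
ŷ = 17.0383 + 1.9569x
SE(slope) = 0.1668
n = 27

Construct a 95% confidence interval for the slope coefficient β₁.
The 95% CI for β₁ is (1.6134, 2.3004)

Confidence interval for the slope:

The 95% CI for β₁ is: β̂₁ ± t*(α/2, n-2) × SE(β̂₁)

Step 1: Find critical t-value
- Confidence level = 0.95
- Degrees of freedom = n - 2 = 27 - 2 = 25
- t*(α/2, 25) = 2.0595

Step 2: Calculate margin of error
Margin = 2.0595 × 0.1668 = 0.3435

Step 3: Construct interval
CI = 1.9569 ± 0.3435
CI = (1.6134, 2.3004)

Interpretation: intervals built this way capture the true β₁ in 95% of repeated samples; here the plausible range for the per-unit effect of x on y is 1.6134 to 2.3004.
Both endpoints are positive, so the data support a genuinely positive slope at this confidence level.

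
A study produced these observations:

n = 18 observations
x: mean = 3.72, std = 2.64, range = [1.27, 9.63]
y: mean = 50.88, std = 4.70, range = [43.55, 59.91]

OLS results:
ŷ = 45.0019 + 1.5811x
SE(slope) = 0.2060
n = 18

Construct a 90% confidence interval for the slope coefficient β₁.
The 90% CI for β₁ is (1.2214, 1.9408)

Confidence interval for the slope:

The 90% CI for β₁ is: β̂₁ ± t*(α/2, n-2) × SE(β̂₁)

Step 1: Find critical t-value
- Confidence level = 0.9
- Degrees of freedom = n - 2 = 18 - 2 = 16
- t*(α/2, 16) = 1.7459

Step 2: Calculate margin of error
Margin = 1.7459 × 0.2060 = 0.3597

Step 3: Construct interval
CI = 1.5811 ± 0.3597
CI = (1.2214, 1.9408)

Interpretation: intervals built this way capture the true β₁ in 90% of repeated samples; here the plausible range for the per-unit effect of x on y is 1.2214 to 1.9408.
Since 0 is outside the interval, a two-sided test at α = 0.10 would reject H₀: β₁ = 0.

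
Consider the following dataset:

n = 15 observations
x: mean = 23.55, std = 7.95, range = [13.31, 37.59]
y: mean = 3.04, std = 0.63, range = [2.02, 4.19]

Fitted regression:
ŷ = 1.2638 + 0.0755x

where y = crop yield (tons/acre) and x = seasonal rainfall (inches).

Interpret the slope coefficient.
An increase of one inch in rainfall is associated with a 0.0755 tons/acre increase in predicted crop yield.

The slope coefficient β₁ = 0.0755 represents the marginal effect of rainfall on crop yield.

Interpretation:
- Rainfall up by 1 inch → predicted crop yield increases by 0.0755 tons/acre
- The effect is assumed constant over the observed range of x (linearity)
- The sign (+) gives the direction; the magnitude 0.0755 gives the size of the effect per inch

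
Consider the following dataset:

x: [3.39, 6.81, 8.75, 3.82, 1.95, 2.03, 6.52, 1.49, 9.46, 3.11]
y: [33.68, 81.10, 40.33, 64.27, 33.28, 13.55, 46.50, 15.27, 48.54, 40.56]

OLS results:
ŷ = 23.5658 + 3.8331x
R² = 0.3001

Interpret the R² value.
The model explains 30.01% of the variance in y (R² = 0.3001), leaving 69.99% unexplained; the fit is moderate.

R² (coefficient of determination) measures the proportion of variance in y explained by the regression model.

Here R² = 0.3001:
- Explained: 30.01% of the variation in y
- Unexplained (residual): 100% − 30.01% = 69.99%
- Rule of thumb (below 0.3 weak; 0.3 to below 0.7 moderate; 0.7 and above strong) → moderate

Note: R² says nothing about causation, and a high R² does not by itself mean the linear form is appropriate — check the residuals.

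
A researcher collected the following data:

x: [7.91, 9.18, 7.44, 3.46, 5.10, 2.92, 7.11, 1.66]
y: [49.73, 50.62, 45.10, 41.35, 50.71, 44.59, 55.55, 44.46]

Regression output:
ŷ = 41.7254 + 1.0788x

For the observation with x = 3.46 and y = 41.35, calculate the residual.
Residual = -4.1080

The residual is the difference between the actual value and the predicted value:

Residual = y - ŷ

Step 1: Calculate predicted value
ŷ = 41.7254 + 1.0788 × 3.46
ŷ = 45.4580

Step 2: Calculate residual
Residual = 41.35 - 45.4580
Residual = -4.1080

Interpretation: the model overestimates the actual value by 4.1080 at this point (negative residual → observation lies below the fitted line).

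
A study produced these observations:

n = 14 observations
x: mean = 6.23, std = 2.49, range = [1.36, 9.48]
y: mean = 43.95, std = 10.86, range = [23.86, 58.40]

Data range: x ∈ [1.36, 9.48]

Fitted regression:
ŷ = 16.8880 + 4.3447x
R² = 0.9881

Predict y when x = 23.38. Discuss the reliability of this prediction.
The equation gives ŷ = 118.4671; however x = 23.38 is 13.90 units above the observed range, so this extrapolated value should not be trusted.

Prediction calculation:
ŷ = 16.8880 + 4.3447 × 23.38
ŷ = 118.4671

Reliability:
- Data range: x ∈ [1.36, 9.48]
- Prediction point: x = 23.38 is 13.90 units above the observed range → this is EXTRAPOLATION, not interpolation

Why that matters here:
- The standard error of prediction grows with (x − x̄)², and x = 23.38 is far from x̄ = 6.23
- Real relationships often flatten, saturate, or turn nonlinear at extremes
- There are no observations near this x to validate the fitted line there

Report the number if required, but flag clearly that it is an extrapolation.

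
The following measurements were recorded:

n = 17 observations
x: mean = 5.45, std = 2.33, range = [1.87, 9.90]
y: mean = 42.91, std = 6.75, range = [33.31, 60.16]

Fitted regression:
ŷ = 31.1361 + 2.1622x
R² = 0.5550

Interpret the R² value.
The model explains 55.50% of the variance in y (R² = 0.5550), leaving 44.50% unexplained; the fit is moderate.

R² = 1 − SS_res/SS_tot compares the residual scatter to the total scatter of y about its mean.

Here R² = 0.5550:
- Explained: 55.50% of the variation in y
- Unexplained (residual): 100% − 55.50% = 44.50%
- Rule of thumb (below 0.3 weak; 0.3 to below 0.7 moderate; 0.7 and above strong) → moderate

Calculation: R² = 1 − (SS_res / SS_tot), where SS_res is the sum of squared residuals and SS_tot the total sum of squares.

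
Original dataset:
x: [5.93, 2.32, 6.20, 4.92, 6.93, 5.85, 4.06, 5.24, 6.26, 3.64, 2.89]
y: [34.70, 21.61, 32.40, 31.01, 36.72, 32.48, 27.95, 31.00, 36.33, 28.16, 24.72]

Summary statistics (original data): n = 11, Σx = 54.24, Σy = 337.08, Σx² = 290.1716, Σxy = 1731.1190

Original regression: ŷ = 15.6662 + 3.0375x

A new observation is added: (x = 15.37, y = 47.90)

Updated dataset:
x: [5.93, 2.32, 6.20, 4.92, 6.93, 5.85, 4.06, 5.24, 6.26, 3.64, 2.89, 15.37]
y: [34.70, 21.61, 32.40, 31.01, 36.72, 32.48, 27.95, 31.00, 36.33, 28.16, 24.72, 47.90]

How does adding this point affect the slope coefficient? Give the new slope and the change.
New slope β₁ = 1.9096 versus 3.0375 before: a change of -1.1279 (-37.1%).

The new point has HIGH LEVERAGE: x = 15.37 is far from the original mean x̄ = 54.24/11 ≈ 4.93 (original range [2.32, 6.93]).

Step 1: Update the sums with the new point (n goes from 11 to 12)
Σx  = 54.24 + 15.37 = 69.61
Σy  = 337.08 + 47.90 = 384.98
Σx² = 290.1716 + 15.37² = 290.1716 + 236.2369 = 526.4085
Σxy = 1731.1190 + 15.37×47.90 = 1731.1190 + 736.2230 = 2467.3420

Step 2: Recompute the slope with b₁ = (nΣxy − ΣxΣy) / (nΣx² − (Σx)²)
Numerator   = 12×2467.3420 − 69.61×384.98 = 29608.1040 − 26798.4578 = 2809.6462
Denominator = 12×526.4085 − 69.61² = 6316.9020 − 4845.5521 = 1471.3499
b₁(new) = 2809.6462 / 1471.3499 = 1.9096

(Same formula on the original sums: (11×1731.1190 − 54.24×337.08) / (11×290.1716 − 54.24²) = 759.0898 / 249.9100 = 3.0375, matching the given fit.)

Step 3: Change in slope
Δβ₁ = 1.9096 − 3.0375 = -1.1279
Relative change = -1.1279 / 3.0375 × 100% = -37.1%
→ the slope decreases when the point is added.

A high-leverage point only changes the slope if it is off the original line; here y = 47.90 is below the original trend, so the slope decreases.
In practice: refit with and without it and report both if conclusions differ; examine leverage (hᵢ) and Cook's distance rather than deleting it automatically.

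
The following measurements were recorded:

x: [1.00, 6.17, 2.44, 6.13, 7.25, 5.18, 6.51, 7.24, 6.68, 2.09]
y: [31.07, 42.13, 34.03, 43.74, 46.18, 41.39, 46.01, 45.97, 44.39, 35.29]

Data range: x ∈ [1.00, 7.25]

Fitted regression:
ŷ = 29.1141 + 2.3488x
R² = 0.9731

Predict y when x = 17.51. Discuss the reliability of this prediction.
ŷ = 70.2416 (extrapolation — x = 17.51 lies outside [1.00, 7.25], so reliability is low).

Prediction calculation:
ŷ = 29.1141 + 2.3488 × 17.51
ŷ = 70.2416

Reliability:
- Data range: x ∈ [1.00, 7.25]
- Prediction point: x = 17.51 is 10.26 units above the observed range → this is EXTRAPOLATION, not interpolation

Why that matters here:
- There are no observations near this x to validate the fitted line there
- The standard error of prediction grows with (x − x̄)², and x = 17.51 is far from x̄ = 5.07

The R² = 0.9731 only validates the fit within [1.00, 7.25]; treat ŷ = 70.2416 with caution.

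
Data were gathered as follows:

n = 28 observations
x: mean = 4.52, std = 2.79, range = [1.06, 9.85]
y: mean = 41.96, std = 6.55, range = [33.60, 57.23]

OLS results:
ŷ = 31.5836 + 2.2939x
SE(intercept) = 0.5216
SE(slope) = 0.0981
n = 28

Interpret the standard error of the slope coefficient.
SE(slope) = 0.0981 measures the uncertainty in the estimated slope. The coefficient is estimated precisely (SE/|β̂₁| = 4.3%).

SE(β̂₁) = s / √Sxx, where s is the residual standard deviation and Sxx = Σ(x − x̄)². It is the yardstick for how far β̂₁ = 2.2939 could plausibly be from the true slope.

Relative precision:
- SE / |β̂₁| = 0.0981 / 2.2939 = 4.3%
- Rule of thumb (under 20%: precise; 20% to under 50%: moderately precise; 50% or more: imprecise) → precise

Link to interval estimation: a confidence interval for β₁ is β̂₁ ± t* × 0.0981, so SE sets the half-width per unit of t*.

What drives SE(β̂₁): wider spread of x values → smaller SE.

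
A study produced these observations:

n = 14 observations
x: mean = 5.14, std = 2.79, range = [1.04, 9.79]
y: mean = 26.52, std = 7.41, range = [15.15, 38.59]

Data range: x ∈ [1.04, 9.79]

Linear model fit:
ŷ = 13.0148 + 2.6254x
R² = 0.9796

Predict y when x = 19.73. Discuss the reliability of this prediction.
ŷ = 64.8139, but this is extrapolation (above the data range [1.04, 9.79]) and may be unreliable.

Prediction calculation:
ŷ = 13.0148 + 2.6254 × 19.73
ŷ = 64.8139

Reliability:
- Data range: x ∈ [1.04, 9.79]
- Prediction point: x = 19.73 is 9.94 units above the observed range → this is EXTRAPOLATION, not interpolation

Why that matters here:
- The linear relationship may not hold outside the observed range
- Real relationships often flatten, saturate, or turn nonlinear at extremes
- R² describes fit only over the sampled x values; it says nothing about behaviour beyond them

The R² = 0.9796 only validates the fit within [1.04, 9.79]; treat ŷ = 64.8139 with caution.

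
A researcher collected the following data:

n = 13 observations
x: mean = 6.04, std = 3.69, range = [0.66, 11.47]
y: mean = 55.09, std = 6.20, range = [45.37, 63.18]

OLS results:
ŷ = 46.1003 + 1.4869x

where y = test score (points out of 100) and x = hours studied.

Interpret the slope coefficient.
For each additional hour of study time, predicted test score increases by approximately 1.4869 points.

The slope β₁ = 1.4869 gives the rate at which the fitted test score changes with study time.

Interpretation:
- Study time up by 1 hour → predicted test score increases by 1.4869 points
- The effect is assumed constant over the observed range of x (linearity)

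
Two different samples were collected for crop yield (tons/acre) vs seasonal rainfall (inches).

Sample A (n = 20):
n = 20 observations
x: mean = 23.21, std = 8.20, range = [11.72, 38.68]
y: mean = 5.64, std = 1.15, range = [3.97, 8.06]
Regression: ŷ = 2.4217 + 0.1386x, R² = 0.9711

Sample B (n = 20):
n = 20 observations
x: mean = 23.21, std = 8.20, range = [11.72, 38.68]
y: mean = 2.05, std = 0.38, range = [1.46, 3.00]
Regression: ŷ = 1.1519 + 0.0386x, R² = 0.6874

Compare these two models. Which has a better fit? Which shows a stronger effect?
Model A has the better fit (R² = 0.9711 vs 0.6874). Model A shows the stronger effect (|β₁| = 0.1386 vs 0.0386).

Model Comparison:

Fit — compare R²:
- Model A: R² = 0.9711 → 97.11% of variance in crop yield explained
- Model B: R² = 0.6874 → 68.74% of variance in crop yield explained
- 0.9711 > 0.6874 → Model A has the better fit

Effect size (slope magnitude):
- Model A: β₁ = 0.1386 → predicted crop yield rises 0.1386 tons/acre per additional inch of rainfall
- Model B: β₁ = 0.0386 → predicted crop yield rises 0.0386 tons/acre per additional inch of rainfall
- |0.1386| > |0.0386| → Model A shows the stronger marginal effect

Note: R² measures how tightly points cluster around the line; β₁ measures how steep the line is — they answer different questions.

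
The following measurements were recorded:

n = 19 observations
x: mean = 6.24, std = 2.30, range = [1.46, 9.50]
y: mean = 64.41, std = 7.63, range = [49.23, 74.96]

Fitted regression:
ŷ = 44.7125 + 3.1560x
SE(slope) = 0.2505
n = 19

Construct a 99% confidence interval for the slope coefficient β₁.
The 99% CI for β₁ is (2.4300, 3.8820)

Confidence interval for the slope:

The 99% CI for β₁ is: β̂₁ ± t*(α/2, n-2) × SE(β̂₁)

Step 1: Find critical t-value
- Confidence level = 0.99
- Degrees of freedom = n - 2 = 19 - 2 = 17
- t*(α/2, 17) = 2.8982

Step 2: Calculate margin of error
Margin = 2.8982 × 0.2505 = 0.7260

Step 3: Construct interval
CI = 3.1560 ± 0.7260
CI = (2.4300, 3.8820)

Interpretation: We are 99% confident that the true slope β₁ lies between 2.4300 and 3.8820.
Both endpoints are positive, so the data support a genuinely positive slope at this confidence level.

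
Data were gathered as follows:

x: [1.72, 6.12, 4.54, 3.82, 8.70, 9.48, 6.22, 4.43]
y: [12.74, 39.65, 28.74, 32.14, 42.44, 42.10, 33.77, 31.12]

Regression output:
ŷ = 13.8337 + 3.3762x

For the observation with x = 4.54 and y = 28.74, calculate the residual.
Residual = -0.4216

The residual is the difference between the actual value and the predicted value:

Residual = y - ŷ

Step 1: Calculate predicted value
ŷ = 13.8337 + 3.3762 × 4.54
ŷ = 29.1616

Step 2: Calculate residual
Residual = 28.74 - 29.1616
Residual = -0.4216

Sign check: y < ŷ, so the point is below the line and the fit overestimates here.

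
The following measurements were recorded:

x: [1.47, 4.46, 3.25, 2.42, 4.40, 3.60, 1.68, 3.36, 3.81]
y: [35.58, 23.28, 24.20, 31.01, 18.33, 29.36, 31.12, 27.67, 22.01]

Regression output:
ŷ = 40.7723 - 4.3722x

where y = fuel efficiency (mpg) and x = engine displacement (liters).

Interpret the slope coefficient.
On average, fuel efficiency is about 4.3722 mpg lower for every extra liter of engine displacement.

The slope β₁ = -4.3722 gives the rate at which the fitted fuel efficiency changes with engine displacement.

Interpretation:
- Engine displacement up by 1 liter → predicted fuel efficiency decreases by 4.3722 mpg
- This is a linear approximation: the same per-unit change is assumed across the whole observed x range

(β₀ = 40.7723 is the fitted value at x = 0 and is not part of the slope interpretation.)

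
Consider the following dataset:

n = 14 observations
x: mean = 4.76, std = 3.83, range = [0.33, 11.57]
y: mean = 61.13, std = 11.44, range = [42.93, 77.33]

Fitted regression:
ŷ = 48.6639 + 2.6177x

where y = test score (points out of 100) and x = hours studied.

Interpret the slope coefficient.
On average, test score is about 2.6177 points higher for every extra hour of study time.

β₁ = 2.6177 is the change in predicted test score (points) per additional hour of study time.

Interpretation:
- Study time up by 1 hour → predicted test score increases by 2.6177 points
- This is a linear approximation: the same per-unit change is assumed across the whole observed x range
- The sign (+) gives the direction; the magnitude 2.6177 gives the size of the effect per hour

The intercept β₀ = 48.6639 is the predicted test score when study time = 0.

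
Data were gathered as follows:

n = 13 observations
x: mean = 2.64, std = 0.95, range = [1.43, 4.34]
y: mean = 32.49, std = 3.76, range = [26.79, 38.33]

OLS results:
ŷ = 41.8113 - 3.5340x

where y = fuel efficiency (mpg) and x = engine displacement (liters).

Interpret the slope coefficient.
On average, fuel efficiency is about 3.5340 mpg lower for every extra liter of engine displacement.

β₁ = -3.5340 is the change in predicted fuel efficiency (mpg) per additional liter of engine displacement.

Interpretation:
- Engine displacement up by 1 liter → predicted fuel efficiency decreases by 3.5340 mpg
- The effect is assumed constant over the observed range of x (linearity)
- The slope describes association in these data, not necessarily a causal effect

The intercept β₀ = 41.8113 is the predicted fuel efficiency when engine displacement = 0; since the smallest observed x is 1.43, this is an extrapolation and mainly anchors the line.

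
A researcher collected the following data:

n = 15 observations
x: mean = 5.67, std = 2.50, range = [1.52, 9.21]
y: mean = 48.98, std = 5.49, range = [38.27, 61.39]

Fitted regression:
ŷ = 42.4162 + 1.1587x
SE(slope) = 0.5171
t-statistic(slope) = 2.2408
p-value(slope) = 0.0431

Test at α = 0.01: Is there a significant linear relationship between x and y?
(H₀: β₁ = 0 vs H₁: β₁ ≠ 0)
p-value = 0.0431 ≥ α = 0.01, so we fail to reject H₀. The relationship is not significant.

Hypothesis test for the slope coefficient:

H₀: β₁ = 0 (no linear relationship)
H₁: β₁ ≠ 0 (linear relationship exists)

Test statistic: t = β̂₁ / SE(β̂₁) = 1.1587 / 0.5171 = 2.2408

p = 0.0431: how often a slope estimate this far from 0 (in SE units) would arise by chance if β₁ were truly 0.

Decision rule: reject H₀ if p-value < α.
p-value = 0.0431 ≥ α = 0.01 → fail to reject H₀.

There is not sufficient evidence at the 1% significance level to conclude that a linear relationship exists between x and y.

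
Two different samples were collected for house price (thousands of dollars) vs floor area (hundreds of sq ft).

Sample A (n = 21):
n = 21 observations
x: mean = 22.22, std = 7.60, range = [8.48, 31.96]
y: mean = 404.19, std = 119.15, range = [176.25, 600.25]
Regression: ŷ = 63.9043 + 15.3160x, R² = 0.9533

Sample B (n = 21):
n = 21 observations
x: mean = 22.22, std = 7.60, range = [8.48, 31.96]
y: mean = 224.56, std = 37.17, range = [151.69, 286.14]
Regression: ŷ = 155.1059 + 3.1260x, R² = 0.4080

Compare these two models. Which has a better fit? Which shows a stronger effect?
Model A has the better fit (R² = 0.9533 vs 0.4080). Model A shows the stronger effect (|β₁| = 15.3160 vs 3.1260).

Model Comparison:

Which explains more variance? (R²)
- Model A: R² = 0.9533 → 95.33% of variance in house price explained
- Model B: R² = 0.4080 → 40.80% of variance in house price explained
- 0.9533 > 0.4080 → Model A has the better fit

Strength of effect — compare |β₁|:
- Model A: β₁ = 15.3160 → predicted house price rises 15.3160 thousand dollars per additional hundred sq ft of floor area
- Model B: β₁ = 3.1260 → predicted house price rises 3.1260 thousand dollars per additional hundred sq ft of floor area
- |15.3160| > |3.1260| → Model A shows the stronger marginal effect

Notes:
- A better fit (higher R²) doesn't necessarily mean a more important relationship.
- A steeper slope doesn't make a better model if the scatter around the line is large.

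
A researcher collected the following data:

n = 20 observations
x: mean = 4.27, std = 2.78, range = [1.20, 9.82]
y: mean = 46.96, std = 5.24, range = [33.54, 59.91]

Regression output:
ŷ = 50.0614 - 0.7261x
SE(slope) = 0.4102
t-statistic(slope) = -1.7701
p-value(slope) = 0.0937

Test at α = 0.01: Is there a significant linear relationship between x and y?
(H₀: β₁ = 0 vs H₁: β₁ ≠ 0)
p-value = 0.0937 ≥ α = 0.01, so we fail to reject H₀. The relationship is not significant.

Hypothesis test for the slope coefficient:

H₀: β₁ = 0 (no linear relationship)
H₁: β₁ ≠ 0 (linear relationship exists)

Test statistic: t = β̂₁ / SE(β̂₁) = -0.7261 / 0.4102 = -1.7701

p = 0.0937: how often a slope estimate this far from 0 (in SE units) would arise by chance if β₁ were truly 0.

Decision rule: reject H₀ if p-value < α.
p-value = 0.0937 ≥ α = 0.01 → fail to reject H₀.

Conclusion: the linear association between x and y is not significant at the 1% level.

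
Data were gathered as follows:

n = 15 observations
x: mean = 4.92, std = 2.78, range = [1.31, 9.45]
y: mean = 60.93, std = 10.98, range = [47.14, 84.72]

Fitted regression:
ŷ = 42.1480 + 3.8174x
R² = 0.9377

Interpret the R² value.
The model explains 93.77% of the variance in y (R² = 0.9377), leaving 6.23% unexplained; the fit is strong.

R² (coefficient of determination) measures the proportion of variance in y explained by the regression model.

Here R² = 0.9377:
- Explained: 93.77% of the variation in y
- Unexplained (residual): 100% − 93.77% = 6.23%
- Rule of thumb (below 0.3 weak; 0.3 to below 0.7 moderate; 0.7 and above strong) → strong

Note: R² says nothing about causation, and a high R² does not by itself mean the linear form is appropriate — check the residuals.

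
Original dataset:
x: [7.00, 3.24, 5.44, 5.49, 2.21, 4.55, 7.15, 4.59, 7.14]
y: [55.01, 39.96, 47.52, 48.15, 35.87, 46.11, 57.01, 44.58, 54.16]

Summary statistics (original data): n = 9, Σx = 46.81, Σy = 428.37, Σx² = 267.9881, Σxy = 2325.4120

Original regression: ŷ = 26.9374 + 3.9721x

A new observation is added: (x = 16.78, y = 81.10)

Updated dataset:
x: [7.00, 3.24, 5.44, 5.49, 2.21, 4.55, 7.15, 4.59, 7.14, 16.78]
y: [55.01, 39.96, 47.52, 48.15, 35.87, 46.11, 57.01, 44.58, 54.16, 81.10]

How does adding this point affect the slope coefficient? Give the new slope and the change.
Adding the point moves β₁ from 3.9721 to 3.0757, i.e. it decreases by 0.8964 (-22.6%).

x = 16.78 lies well outside the original x-range [2.21, 7.15] (x̄ ≈ 5.20), so this observation has high leverage and can move the slope substantially.

Step 1: Update the sums with the new point (n goes from 9 to 10)
Σx  = 46.81 + 16.78 = 63.59
Σy  = 428.37 + 81.10 = 509.47
Σx² = 267.9881 + 16.78² = 267.9881 + 281.5684 = 549.5565
Σxy = 2325.4120 + 16.78×81.10 = 2325.4120 + 1360.8580 = 3686.2700

Step 2: Recompute the slope with b₁ = (nΣxy − ΣxΣy) / (nΣx² − (Σx)²)
Numerator   = 10×3686.2700 − 63.59×509.47 = 36862.7000 − 32397.1973 = 4465.5027
Denominator = 10×549.5565 − 63.59² = 5495.5650 − 4043.6881 = 1451.8769
b₁(new) = 4465.5027 / 1451.8769 = 3.0757

(Same formula on the original sums: (9×2325.4120 − 46.81×428.37) / (9×267.9881 − 46.81²) = 876.7083 / 220.7168 = 3.9721, matching the given fit.)

Step 3: Change in slope
Δβ₁ = 3.0757 − 3.9721 = -0.8964
Relative change = -0.8964 / 3.9721 × 100% = -22.6%
→ the slope decreases when the point is added.

Because the point sits below the extension of the original line at a high-leverage x, it tilts the fit down.
In practice: check such a point for data-entry or measurement error; investigate whether it comes from the same population as the rest of the sample.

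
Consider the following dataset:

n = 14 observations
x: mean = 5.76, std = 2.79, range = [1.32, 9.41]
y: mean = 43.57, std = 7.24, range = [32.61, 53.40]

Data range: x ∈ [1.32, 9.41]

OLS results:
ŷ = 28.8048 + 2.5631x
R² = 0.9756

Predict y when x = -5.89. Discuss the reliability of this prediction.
ŷ = 13.7081 (extrapolation — x = -5.89 lies outside [1.32, 9.41], so reliability is low).

Prediction calculation:
ŷ = 28.8048 + 2.5631 × (-5.89)
ŷ = 13.7081

Reliability:
- Data range: x ∈ [1.32, 9.41]
- Prediction point: x = -5.89 is 7.21 units below the observed range → this is EXTRAPOLATION, not interpolation

Why that matters here:
- The linear relationship may not hold outside the observed range
- Real relationships often flatten, saturate, or turn nonlinear at extremes
- R² describes fit only over the sampled x values; it says nothing about behaviour beyond them

The R² = 0.9756 only validates the fit within [1.32, 9.41]; treat ŷ = 13.7081 with caution.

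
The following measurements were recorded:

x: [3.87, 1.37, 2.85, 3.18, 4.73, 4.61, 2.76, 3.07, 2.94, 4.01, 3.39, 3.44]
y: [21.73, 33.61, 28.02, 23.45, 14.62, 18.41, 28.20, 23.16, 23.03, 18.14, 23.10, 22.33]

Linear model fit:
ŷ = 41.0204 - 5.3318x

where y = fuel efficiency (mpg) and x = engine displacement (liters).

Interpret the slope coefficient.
For each additional liter of engine displacement, predicted fuel efficiency decreases by approximately 5.3318 mpg.

The slope coefficient β₁ = -5.3318 represents the marginal effect of engine displacement on fuel efficiency.

Interpretation:
- Engine displacement up by 1 liter → predicted fuel efficiency decreases by 5.3318 mpg
- The effect is assumed constant over the observed range of x (linearity)
- The sign (−) gives the direction; the magnitude 5.3318 gives the size of the effect per liter

The intercept β₀ = 41.0204 is the predicted fuel efficiency when engine displacement = 0; since the smallest observed x is 1.37, this is an extrapolation and mainly anchors the line.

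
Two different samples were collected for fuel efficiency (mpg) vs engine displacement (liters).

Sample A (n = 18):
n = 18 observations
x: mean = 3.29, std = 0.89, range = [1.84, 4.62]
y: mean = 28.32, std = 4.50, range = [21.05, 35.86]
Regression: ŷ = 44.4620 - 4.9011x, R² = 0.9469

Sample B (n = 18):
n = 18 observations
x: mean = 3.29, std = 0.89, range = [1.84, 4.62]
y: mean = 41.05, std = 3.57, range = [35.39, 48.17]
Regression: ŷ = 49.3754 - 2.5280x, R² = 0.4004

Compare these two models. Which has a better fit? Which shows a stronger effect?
Model A has the better fit (R² = 0.9469 vs 0.4004). Model A shows the stronger effect (|β₁| = 4.9011 vs 2.5280).

Model Comparison:

Goodness of fit (R²):
- Model A: R² = 0.9469 → 94.69% of variance in fuel efficiency explained
- Model B: R² = 0.4004 → 40.04% of variance in fuel efficiency explained
- 0.9469 > 0.4004 → Model A has the better fit

Which has the larger per-liter effect? (|β₁|)
- Model A: β₁ = -4.9011 → predicted fuel efficiency falls 4.9011 mpg per additional liter of engine displacement
- Model B: β₁ = -2.5280 → predicted fuel efficiency falls 2.5280 mpg per additional liter of engine displacement
- |-4.9011| > |-2.5280| → Model A shows the stronger marginal effect

Notes:
- A better fit (higher R²) doesn't necessarily mean a more important relationship.
- A steeper slope doesn't make a better model if the scatter around the line is large.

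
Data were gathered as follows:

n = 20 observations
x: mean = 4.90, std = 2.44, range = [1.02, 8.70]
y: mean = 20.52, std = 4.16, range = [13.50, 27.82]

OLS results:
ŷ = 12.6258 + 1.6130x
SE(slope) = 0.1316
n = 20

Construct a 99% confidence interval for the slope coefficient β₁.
The 99% CI for β₁ is (1.2342, 1.9918)

Confidence interval for the slope:

The 99% CI for β₁ is: β̂₁ ± t*(α/2, n-2) × SE(β̂₁)

Step 1: Find critical t-value
- Confidence level = 0.99
- Degrees of freedom = n - 2 = 20 - 2 = 18
- t*(α/2, 18) = 2.8784

Step 2: Calculate margin of error
Margin = 2.8784 × 0.1316 = 0.3788

Step 3: Construct interval
CI = 1.6130 ± 0.3788
CI = (1.2342, 1.9918)

Interpretation: intervals built this way capture the true β₁ in 99% of repeated samples; here the plausible range for the per-unit effect of x on y is 1.2342 to 1.9918.
The interval does not include 0, suggesting a significant linear relationship.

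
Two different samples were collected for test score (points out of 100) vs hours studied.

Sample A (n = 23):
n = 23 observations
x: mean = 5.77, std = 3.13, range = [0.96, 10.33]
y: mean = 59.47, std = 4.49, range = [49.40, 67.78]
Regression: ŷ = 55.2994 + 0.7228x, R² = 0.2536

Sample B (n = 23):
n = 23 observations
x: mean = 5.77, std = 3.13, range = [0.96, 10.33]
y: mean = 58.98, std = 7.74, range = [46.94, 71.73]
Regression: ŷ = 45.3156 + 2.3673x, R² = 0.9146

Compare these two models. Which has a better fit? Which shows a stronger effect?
Model B has the better fit (R² = 0.9146 vs 0.2536). Model B shows the stronger effect (|β₁| = 2.3673 vs 0.7228).

Model Comparison:

Which explains more variance? (R²)
- Model A: R² = 0.2536 → 25.36% of variance in test score explained
- Model B: R² = 0.9146 → 91.46% of variance in test score explained
- 0.9146 > 0.2536 → Model B has the better fit

Which has the larger per-hour effect? (|β₁|)
- Model A: β₁ = 0.7228 → predicted test score rises 0.7228 points per additional hour of study time
- Model B: β₁ = 2.3673 → predicted test score rises 2.3673 points per additional hour of study time
- |0.7228| < |2.3673| → Model B shows the stronger marginal effect

Note: The two samples could reflect different populations, time periods, or measurement quality.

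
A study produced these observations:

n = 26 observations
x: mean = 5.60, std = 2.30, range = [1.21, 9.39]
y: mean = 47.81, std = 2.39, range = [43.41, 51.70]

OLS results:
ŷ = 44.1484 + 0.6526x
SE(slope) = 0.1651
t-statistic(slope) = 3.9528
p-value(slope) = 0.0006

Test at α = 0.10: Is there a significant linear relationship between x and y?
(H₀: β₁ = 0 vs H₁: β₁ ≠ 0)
Reject H₀: p-value = 0.0006 < α = 0.10. The linear relationship is significant at the 10% level.

Hypothesis test for the slope coefficient:

H₀: β₁ = 0 (no linear relationship)
H₁: β₁ ≠ 0 (linear relationship exists)

Test statistic: t = β̂₁ / SE(β̂₁) = 0.6526 / 0.1651 = 3.9528

p = 0.0006: how often a slope estimate this far from 0 (in SE units) would arise by chance if β₁ were truly 0.

Decision rule: reject H₀ if p-value < α.
p-value = 0.0006 < α = 0.10 → reject H₀.

Conclusion: the linear association between x and y is significant at the 10% level.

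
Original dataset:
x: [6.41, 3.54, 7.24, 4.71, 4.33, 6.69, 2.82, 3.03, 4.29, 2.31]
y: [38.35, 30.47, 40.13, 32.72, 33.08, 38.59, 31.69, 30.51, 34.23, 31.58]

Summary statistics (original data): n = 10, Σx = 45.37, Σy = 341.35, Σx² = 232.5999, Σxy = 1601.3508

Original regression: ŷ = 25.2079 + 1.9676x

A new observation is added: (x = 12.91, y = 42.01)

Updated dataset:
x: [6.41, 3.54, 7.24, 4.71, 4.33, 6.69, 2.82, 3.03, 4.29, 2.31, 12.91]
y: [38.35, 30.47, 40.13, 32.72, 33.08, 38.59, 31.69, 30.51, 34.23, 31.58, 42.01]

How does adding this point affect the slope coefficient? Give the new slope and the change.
New slope β₁ = 1.2442 versus 1.9676 before: a change of -0.7234 (-36.8%).

x = 12.91 lies well outside the original x-range [2.31, 7.24] (x̄ ≈ 4.54), so this observation has high leverage and can move the slope substantially.

Step 1: Update the sums with the new point (n goes from 10 to 11)
Σx  = 45.37 + 12.91 = 58.28
Σy  = 341.35 + 42.01 = 383.36
Σx² = 232.5999 + 12.91² = 232.5999 + 166.6681 = 399.2680
Σxy = 1601.3508 + 12.91×42.01 = 1601.3508 + 542.3491 = 2143.6999

Step 2: Recompute the slope with b₁ = (nΣxy − ΣxΣy) / (nΣx² − (Σx)²)
Numerator   = 11×2143.6999 − 58.28×383.36 = 23580.6989 − 22342.2208 = 1238.4781
Denominator = 11×399.2680 − 58.28² = 4391.9480 − 3396.5584 = 995.3896
b₁(new) = 1238.4781 / 995.3896 = 1.2442

(Same formula on the original sums: (10×1601.3508 − 45.37×341.35) / (10×232.5999 − 45.37²) = 526.4585 / 267.5621 = 1.9676, matching the given fit.)

Step 3: Change in slope
Δβ₁ = 1.2442 − 1.9676 = -0.7234
Relative change = -0.7234 / 1.9676 × 100% = -36.8%
→ the slope decreases when the point is added.

Because the point sits below the extension of the original line at a high-leverage x, it tilts the fit down.
In practice: refit with and without it and report both if conclusions differ.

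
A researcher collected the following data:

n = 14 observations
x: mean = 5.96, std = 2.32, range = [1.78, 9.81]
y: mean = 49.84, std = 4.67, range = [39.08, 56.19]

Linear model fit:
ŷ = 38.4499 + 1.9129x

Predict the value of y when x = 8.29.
ŷ = 54.3078

To predict y for x = 8.29, substitute into the regression equation:

ŷ = 38.4499 + 1.9129 × 8.29
ŷ = 38.4499 + 15.8579
ŷ = 54.3078

This is a point prediction; actual observations scatter around it by roughly the residual standard deviation.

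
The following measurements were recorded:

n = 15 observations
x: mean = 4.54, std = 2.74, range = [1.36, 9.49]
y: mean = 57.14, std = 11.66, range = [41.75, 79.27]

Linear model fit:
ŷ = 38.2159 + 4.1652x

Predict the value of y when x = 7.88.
ŷ = 71.0377

x = 7.88 lies inside the observed range [1.36, 9.49], so the fitted equation applies directly:

ŷ = 38.2159 + 4.1652 × 7.88
ŷ = 38.2159 + 32.8218
ŷ = 71.0377

This is the fitted mean response at that x — an individual observation would come with a wider prediction interval.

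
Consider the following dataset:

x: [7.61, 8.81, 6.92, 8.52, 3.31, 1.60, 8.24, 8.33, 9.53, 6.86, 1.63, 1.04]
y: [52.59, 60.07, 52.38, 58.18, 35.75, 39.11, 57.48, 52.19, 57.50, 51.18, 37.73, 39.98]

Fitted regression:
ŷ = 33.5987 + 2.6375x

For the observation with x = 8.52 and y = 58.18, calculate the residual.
Residual = 2.1098

The residual is the difference between the actual value and the predicted value:

Residual = y - ŷ

Step 1: Calculate predicted value
ŷ = 33.5987 + 2.6375 × 8.52
ŷ = 56.0702

Step 2: Calculate residual
Residual = 58.18 - 56.0702
Residual = 2.1098

Sign check: y > ŷ, so the point is above the line and the fit underestimates here.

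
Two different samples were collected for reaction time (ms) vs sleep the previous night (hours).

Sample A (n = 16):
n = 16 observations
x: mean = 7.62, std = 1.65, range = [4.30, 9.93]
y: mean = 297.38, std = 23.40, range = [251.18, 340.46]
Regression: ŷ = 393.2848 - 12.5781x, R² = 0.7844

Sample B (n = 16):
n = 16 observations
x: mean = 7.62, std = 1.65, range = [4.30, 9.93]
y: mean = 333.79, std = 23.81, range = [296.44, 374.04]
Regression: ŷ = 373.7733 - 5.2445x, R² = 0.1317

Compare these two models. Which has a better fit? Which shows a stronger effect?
Model A has the better fit (R² = 0.7844 vs 0.1317). Model A shows the stronger effect (|β₁| = 12.5781 vs 5.2445).

Model Comparison:

Fit — compare R²:
- Model A: R² = 0.7844 → 78.44% of variance in reaction time explained
- Model B: R² = 0.1317 → 13.17% of variance in reaction time explained
- 0.7844 > 0.1317 → Model A has the better fit

Strength of effect — compare |β₁|:
- Model A: β₁ = -12.5781 → predicted reaction time falls 12.5781 ms per additional hour of sleep
- Model B: β₁ = -5.2445 → predicted reaction time falls 5.2445 ms per additional hour of sleep
- |-12.5781| > |-5.2445| → Model A shows the stronger marginal effect

Notes:
- A better fit (higher R²) doesn't necessarily mean a more important relationship.
- The two samples could reflect different populations, time periods, or measurement quality.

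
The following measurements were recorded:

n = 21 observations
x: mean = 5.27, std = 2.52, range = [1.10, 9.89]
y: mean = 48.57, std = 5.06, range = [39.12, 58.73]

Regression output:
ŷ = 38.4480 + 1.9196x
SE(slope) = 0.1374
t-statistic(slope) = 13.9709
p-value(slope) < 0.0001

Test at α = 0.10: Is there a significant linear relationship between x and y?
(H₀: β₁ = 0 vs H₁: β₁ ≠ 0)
p-value < 0.0001 < α = 0.10, so we reject H₀. The relationship is significant.

Hypothesis test for the slope coefficient:

H₀: β₁ = 0 (no linear relationship)
H₁: β₁ ≠ 0 (linear relationship exists)

Test statistic: t = β̂₁ / SE(β̂₁) = 1.9196 / 0.1374 = 13.9709

p < 0.0001: how often a slope estimate this far from 0 (in SE units) would arise by chance if β₁ were truly 0.

Decision rule: reject H₀ if p-value < α.
p-value < 0.0001 < α = 0.10 → reject H₀.

Conclusion: the linear association between x and y is significant at the 10% level.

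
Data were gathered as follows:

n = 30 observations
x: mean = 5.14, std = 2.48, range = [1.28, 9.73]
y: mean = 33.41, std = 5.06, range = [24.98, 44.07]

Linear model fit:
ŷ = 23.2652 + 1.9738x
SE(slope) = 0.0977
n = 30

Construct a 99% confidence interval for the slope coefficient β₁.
The 99% CI for β₁ is (1.7038, 2.2438)

Confidence interval for the slope:

The 99% CI for β₁ is: β̂₁ ± t*(α/2, n-2) × SE(β̂₁)

Step 1: Find critical t-value
- Confidence level = 0.99
- Degrees of freedom = n - 2 = 30 - 2 = 28
- t*(α/2, 28) = 2.7633

Step 2: Calculate margin of error
Margin = 2.7633 × 0.0977 = 0.2700

Step 3: Construct interval
CI = 1.9738 ± 0.2700
CI = (1.7038, 2.2438)

Interpretation: each one-unit increase in x is associated with a change in mean y of between 1.7038 and 2.2438, with 99% confidence.
Both endpoints are positive, so the data support a genuinely positive slope at this confidence level.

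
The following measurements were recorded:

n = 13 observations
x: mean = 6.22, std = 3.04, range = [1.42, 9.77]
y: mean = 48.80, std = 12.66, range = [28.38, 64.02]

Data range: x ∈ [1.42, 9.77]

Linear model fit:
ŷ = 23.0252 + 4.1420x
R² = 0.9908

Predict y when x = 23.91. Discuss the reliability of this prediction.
ŷ = 122.0604, but this is extrapolation (above the data range [1.42, 9.77]) and may be unreliable.

Prediction calculation:
ŷ = 23.0252 + 4.1420 × 23.91
ŷ = 122.0604

Reliability:
- Data range: x ∈ [1.42, 9.77]
- Prediction point: x = 23.91 is 14.14 units above the observed range → this is EXTRAPOLATION, not interpolation

Why that matters here:
- Real relationships often flatten, saturate, or turn nonlinear at extremes
- R² describes fit only over the sampled x values; it says nothing about behaviour beyond them
- The linear relationship may not hold outside the observed range

A defensible statement: 'if the linear trend continued to x = 23.91, y would be about 122.0604' — the premise is untested.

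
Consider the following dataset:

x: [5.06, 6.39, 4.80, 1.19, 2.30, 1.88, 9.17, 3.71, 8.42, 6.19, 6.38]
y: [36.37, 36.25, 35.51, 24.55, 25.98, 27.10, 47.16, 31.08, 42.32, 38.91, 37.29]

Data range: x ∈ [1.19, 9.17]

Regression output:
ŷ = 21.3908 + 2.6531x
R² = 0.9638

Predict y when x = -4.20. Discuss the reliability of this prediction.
The equation gives ŷ = 10.2478; however x = -4.20 is 5.39 units below the observed range, so this extrapolated value should not be trusted.

Prediction calculation:
ŷ = 21.3908 + 2.6531 × (-4.20)
ŷ = 10.2478

Reliability:
- Data range: x ∈ [1.19, 9.17]
- Prediction point: x = -4.20 is 5.39 units below the observed range → this is EXTRAPOLATION, not interpolation

Why that matters here:
- R² describes fit only over the sampled x values; it says nothing about behaviour beyond them
- The standard error of prediction grows with (x − x̄)², and x = -4.20 is far from x̄ = 5.04

The R² = 0.9638 only validates the fit within [1.19, 9.17]; treat ŷ = 10.2478 with caution.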